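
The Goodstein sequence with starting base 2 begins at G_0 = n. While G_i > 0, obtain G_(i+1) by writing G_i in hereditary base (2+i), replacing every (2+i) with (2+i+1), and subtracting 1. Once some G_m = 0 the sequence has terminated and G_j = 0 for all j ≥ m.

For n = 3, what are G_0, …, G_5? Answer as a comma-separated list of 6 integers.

step 0: 3 = 2 + 1; sub 3 for 2: 3 + 1; = 4; G_1 = 4−1 = 3
step 1: 3 = 3; sub 4 for 3: 4; = 4; G_2 = 4−1 = 3
step 2: 3 = 3; sub 5 for 4: 3; = 3; G_3 = 3−1 = 2
step 3: 2 = 2; sub 6 for 5: 2; = 2; G_4 = 2−1 = 1
step 4: 1 = 1; sub 7 for 6: 1; = 1; G_5 = 1−1 = 0

3, 3, 3, 2, 1, 0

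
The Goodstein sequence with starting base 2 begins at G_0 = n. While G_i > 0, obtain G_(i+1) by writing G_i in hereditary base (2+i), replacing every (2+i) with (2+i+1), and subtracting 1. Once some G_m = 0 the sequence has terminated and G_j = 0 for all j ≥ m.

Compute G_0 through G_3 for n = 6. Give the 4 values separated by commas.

G_0 = 6. HB_2(6) = 2^2 + 2. Bump = 30. G_1 = 29.
G_1 = 29. HB_3(29) = 3^3 + 2. Bump = 258. G_2 = 257.
G_2 = 257. HB_4(257) = 4^4 + 1. Bump = 3126. G_3 = 3125.

6, 29, 257, 3125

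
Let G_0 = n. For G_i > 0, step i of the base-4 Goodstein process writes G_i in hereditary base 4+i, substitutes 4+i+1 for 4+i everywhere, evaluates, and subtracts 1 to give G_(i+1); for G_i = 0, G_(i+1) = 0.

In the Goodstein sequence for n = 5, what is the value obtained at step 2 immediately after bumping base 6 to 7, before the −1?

5

step 0: 5 = 4 + 1; sub 5 for 4: 5 + 1; = 6; G_1 = 6−1 = 5
step 1: 5 = 5; sub 6 for 5: 6; = 6; G_2 = 6−1 = 5
step 2: 5 = 5; sub 7 for 6: 5; = 5; G_3 = 5−1 = 4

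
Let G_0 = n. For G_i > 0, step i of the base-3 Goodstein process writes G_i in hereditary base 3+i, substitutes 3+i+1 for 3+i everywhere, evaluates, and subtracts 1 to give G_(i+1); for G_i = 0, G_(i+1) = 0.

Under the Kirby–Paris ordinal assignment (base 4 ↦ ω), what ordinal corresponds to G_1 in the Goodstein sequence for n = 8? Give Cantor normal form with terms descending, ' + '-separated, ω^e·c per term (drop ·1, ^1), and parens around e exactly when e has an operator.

G_0 = 8. HB_3(8) = 2·3 + 2. Bump = 10. G_1 = 9.
G_1 = 9. HB_4(9) = 2·4 + 1. Bump = 11. G_2 = 10.

ω·2 + 1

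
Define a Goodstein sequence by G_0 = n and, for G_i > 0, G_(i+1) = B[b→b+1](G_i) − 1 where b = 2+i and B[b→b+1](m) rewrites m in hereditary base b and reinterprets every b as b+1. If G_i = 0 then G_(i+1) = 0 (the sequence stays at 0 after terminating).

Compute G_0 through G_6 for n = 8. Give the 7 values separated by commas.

i=0: 8 = 2^(2 + 1) (b=2); 2→3: 3^(3 + 1) = 81; 81−1 = 80
i=1: 80 = 2·3^3 + 2·3^2 + 2·3 + 2 (b=3); 3→4: 2·4^4 + 2·4^2 + 2·4 + 2 = 554; 554−1 = 553
i=2: 553 = 2·4^4 + 2·4^2 + 2·4 + 1 (b=4); 4→5: 2·5^5 + 2·5^2 + 2·5 + 1 = 6311; 6311−1 = 6310
i=3: 6310 = 2·5^5 + 2·5^2 + 2·5 (b=5); 5→6: 2·6^6 + 2·6^2 + 2·6 = 93396; 93396−1 = 93395
i=4: 93395 = 2·6^6 + 2·6^2 + 6 + 5 (b=6); 6→7: 2·7^7 + 2·7^2 + 7 + 5 = 1647196; 1647196−1 = 1647195
i=5: 1647195 = 2·7^7 + 2·7^2 + 7 + 4 (b=7); 7→8: 2·8^8 + 2·8^2 + 8 + 4 = 33554572; 33554572−1 = 33554571

8, 80, 553, 6310, 93395, 1647195, 33554571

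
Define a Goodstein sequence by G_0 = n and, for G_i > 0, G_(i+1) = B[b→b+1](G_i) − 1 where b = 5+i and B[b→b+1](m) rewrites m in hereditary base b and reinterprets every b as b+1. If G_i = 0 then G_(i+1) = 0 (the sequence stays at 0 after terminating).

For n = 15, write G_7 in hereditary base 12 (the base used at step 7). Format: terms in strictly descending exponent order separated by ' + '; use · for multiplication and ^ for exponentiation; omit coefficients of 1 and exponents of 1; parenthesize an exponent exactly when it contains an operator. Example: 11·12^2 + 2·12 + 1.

step 0: 15 = 3·5; sub 6 for 5: 3·6; = 18; G_1 = 18−1 = 17
step 1: 17 = 2·6 + 5; sub 7 for 6: 2·7 + 5; = 19; G_2 = 19−1 = 18
step 2: 18 = 2·7 + 4; sub 8 for 7: 2·8 + 4; = 20; G_3 = 20−1 = 19
step 3: 19 = 2·8 + 3; sub 9 for 8: 2·9 + 3; = 21; G_4 = 21−1 = 20
step 4: 20 = 2·9 + 2; sub 10 for 9: 2·10 + 2; = 22; G_5 = 22−1 = 21
step 5: 21 = 2·10 + 1; sub 11 for 10: 2·11 + 1; = 23; G_6 = 23−1 = 22
step 6: 22 = 2·11; sub 12 for 11: 2·12; = 24; G_7 = 24−1 = 23
step 7: 23 = 12 + 11; sub 13 for 12: 13 + 11; = 24; G_8 = 24−1 = 23

12 + 11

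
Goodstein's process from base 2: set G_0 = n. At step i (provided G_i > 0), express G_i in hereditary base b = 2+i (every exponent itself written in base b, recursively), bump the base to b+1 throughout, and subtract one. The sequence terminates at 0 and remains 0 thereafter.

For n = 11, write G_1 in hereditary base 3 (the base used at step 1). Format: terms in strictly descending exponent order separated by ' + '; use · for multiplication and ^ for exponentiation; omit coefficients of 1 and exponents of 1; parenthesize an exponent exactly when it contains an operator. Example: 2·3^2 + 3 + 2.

3^(3 + 1) + 3

G_0=11  [base 2] 2^(2 + 1) + 2 + 1  →[2↦3]→  3^(3 + 1) + 3 + 1 = 85  −1 ⇒ G_1=84
G_1=84  [base 3] 3^(3 + 1) + 3  →[3↦4]→  4^(4 + 1) + 4 = 1028  −1 ⇒ G_2=1027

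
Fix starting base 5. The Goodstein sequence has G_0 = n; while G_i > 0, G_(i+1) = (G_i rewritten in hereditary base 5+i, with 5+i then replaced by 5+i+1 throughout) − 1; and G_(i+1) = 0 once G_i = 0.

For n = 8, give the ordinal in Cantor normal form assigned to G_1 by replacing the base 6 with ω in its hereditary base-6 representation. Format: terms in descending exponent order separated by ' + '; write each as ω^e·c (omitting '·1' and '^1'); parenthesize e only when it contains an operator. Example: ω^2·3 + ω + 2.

[0] 8 ≡ 5 + 3 (base 5). Lift 6: 9. −1: 8.
[1] 8 ≡ 6 + 2 (base 6). Lift 7: 9. −1: 8.

ω + 2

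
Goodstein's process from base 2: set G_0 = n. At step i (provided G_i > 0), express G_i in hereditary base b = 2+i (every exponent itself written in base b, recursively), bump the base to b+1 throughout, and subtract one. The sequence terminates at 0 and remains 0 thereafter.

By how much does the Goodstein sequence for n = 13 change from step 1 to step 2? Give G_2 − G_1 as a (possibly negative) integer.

G_0 = 13. HB_2(13) = 2^(2 + 1) + 2^2 + 1. Bump = 109. G_1 = 108.
G_1 = 108. HB_3(108) = 3^(3 + 1) + 3^3. Bump = 1280. G_2 = 1279.

1171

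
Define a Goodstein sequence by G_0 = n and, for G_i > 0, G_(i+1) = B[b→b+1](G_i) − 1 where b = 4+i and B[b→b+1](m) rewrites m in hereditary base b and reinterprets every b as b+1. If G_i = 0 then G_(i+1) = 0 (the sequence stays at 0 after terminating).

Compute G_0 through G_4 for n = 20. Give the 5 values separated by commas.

20, 29, 39, 51, 65

(0) 20|_4 = 4^2 + 4 ↦ 5^2 + 5|_5 = 30 ⇒ 29
(1) 29|_5 = 5^2 + 4 ↦ 6^2 + 4|_6 = 40 ⇒ 39
(2) 39|_6 = 6^2 + 3 ↦ 7^2 + 3|_7 = 52 ⇒ 51
(3) 51|_7 = 7^2 + 2 ↦ 8^2 + 2|_8 = 66 ⇒ 65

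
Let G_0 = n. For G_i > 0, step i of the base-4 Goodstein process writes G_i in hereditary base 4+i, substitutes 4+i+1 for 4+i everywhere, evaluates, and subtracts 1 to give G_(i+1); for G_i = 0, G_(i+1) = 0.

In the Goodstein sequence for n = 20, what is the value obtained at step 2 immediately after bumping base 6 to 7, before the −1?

52

G_0 = 20. HB_4(20) = 4^2 + 4. Bump = 30. G_1 = 29.
G_1 = 29. HB_5(29) = 5^2 + 4. Bump = 40. G_2 = 39.
G_2 = 39. HB_6(39) = 6^2 + 3. Bump = 52. G_3 = 51.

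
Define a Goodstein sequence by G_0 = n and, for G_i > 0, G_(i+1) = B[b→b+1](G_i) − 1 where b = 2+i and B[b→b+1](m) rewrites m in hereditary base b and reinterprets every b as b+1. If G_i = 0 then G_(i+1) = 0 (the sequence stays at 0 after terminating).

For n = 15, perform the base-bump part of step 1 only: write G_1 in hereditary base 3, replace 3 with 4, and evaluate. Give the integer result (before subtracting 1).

G_0 = 15. HB_2(15) = 2^(2 + 1) + 2^2 + 2 + 1. Bump = 112. G_1 = 111.
G_1 = 111. HB_3(111) = 3^(3 + 1) + 3^3 + 3. Bump = 1284. G_2 = 1283.

1284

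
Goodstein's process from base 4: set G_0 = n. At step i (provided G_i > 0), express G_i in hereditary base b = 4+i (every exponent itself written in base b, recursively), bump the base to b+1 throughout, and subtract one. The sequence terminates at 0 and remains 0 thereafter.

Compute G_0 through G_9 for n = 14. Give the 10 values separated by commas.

(0) 14|_4 = 3·4 + 2 ↦ 3·5 + 2|_5 = 17 ⇒ 16
(1) 16|_5 = 3·5 + 1 ↦ 3·6 + 1|_6 = 19 ⇒ 18
(2) 18|_6 = 3·6 ↦ 3·7|_7 = 21 ⇒ 20
(3) 20|_7 = 2·7 + 6 ↦ 2·8 + 6|_8 = 22 ⇒ 21
(4) 21|_8 = 2·8 + 5 ↦ 2·9 + 5|_9 = 23 ⇒ 22
(5) 22|_9 = 2·9 + 4 ↦ 2·10 + 4|_10 = 24 ⇒ 23
(6) 23|_10 = 2·10 + 3 ↦ 2·11 + 3|_11 = 25 ⇒ 24
(7) 24|_11 = 2·11 + 2 ↦ 2·12 + 2|_12 = 26 ⇒ 25
(8) 25|_12 = 2·12 + 1 ↦ 2·13 + 1|_13 = 27 ⇒ 26

14, 16, 18, 20, 21, 22, 23, 24, 25, 26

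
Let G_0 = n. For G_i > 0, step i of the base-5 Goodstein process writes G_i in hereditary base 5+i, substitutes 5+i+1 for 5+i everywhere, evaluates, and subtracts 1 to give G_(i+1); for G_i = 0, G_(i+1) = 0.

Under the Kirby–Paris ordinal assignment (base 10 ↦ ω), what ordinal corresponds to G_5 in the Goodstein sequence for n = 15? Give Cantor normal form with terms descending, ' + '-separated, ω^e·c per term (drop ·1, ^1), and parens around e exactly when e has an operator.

base 5: 15 = 3·5; at 6: 3·6 = 18; next = 17
base 6: 17 = 2·6 + 5; at 7: 2·7 + 5 = 19; next = 18
base 7: 18 = 2·7 + 4; at 8: 2·8 + 4 = 20; next = 19
base 8: 19 = 2·8 + 3; at 9: 2·9 + 3 = 21; next = 20
base 9: 20 = 2·9 + 2; at 10: 2·10 + 2 = 22; next = 21
base 10: 21 = 2·10 + 1; at 11: 2·11 + 1 = 23; next = 22

ω·2 + 1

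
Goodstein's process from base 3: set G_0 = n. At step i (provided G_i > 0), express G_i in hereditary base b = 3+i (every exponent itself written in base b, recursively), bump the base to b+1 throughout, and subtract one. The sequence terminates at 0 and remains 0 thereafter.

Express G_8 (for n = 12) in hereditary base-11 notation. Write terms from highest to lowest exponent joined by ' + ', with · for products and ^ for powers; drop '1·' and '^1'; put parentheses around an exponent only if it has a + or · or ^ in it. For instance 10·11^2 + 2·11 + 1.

7·11 + 4

step 0: 12 = 3^2 + 3; sub 4 for 3: 4^2 + 4; = 20; G_1 = 20−1 = 19
step 1: 19 = 4^2 + 3; sub 5 for 4: 5^2 + 3; = 28; G_2 = 28−1 = 27
step 2: 27 = 5^2 + 2; sub 6 for 5: 6^2 + 2; = 38; G_3 = 38−1 = 37
step 3: 37 = 6^2 + 1; sub 7 for 6: 7^2 + 1; = 50; G_4 = 50−1 = 49
step 4: 49 = 7^2; sub 8 for 7: 8^2; = 64; G_5 = 64−1 = 63
step 5: 63 = 7·8 + 7; sub 9 for 8: 7·9 + 7; = 70; G_6 = 70−1 = 69
step 6: 69 = 7·9 + 6; sub 10 for 9: 7·10 + 6; = 76; G_7 = 76−1 = 75
step 7: 75 = 7·10 + 5; sub 11 for 10: 7·11 + 5; = 82; G_8 = 82−1 = 81
step 8: 81 = 7·11 + 4; sub 12 for 11: 7·12 + 4; = 88; G_9 = 88−1 = 87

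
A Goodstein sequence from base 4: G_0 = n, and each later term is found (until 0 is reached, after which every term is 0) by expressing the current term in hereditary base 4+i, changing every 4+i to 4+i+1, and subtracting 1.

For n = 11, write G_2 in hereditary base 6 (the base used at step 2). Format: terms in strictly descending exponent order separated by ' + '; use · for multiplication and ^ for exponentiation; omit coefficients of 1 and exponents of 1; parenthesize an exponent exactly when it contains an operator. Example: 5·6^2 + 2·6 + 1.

11 —HB4→ 2·4 + 3 —bump→ 2·5 + 3 = 13 —(−1)→ 12
12 —HB5→ 2·5 + 2 —bump→ 2·6 + 2 = 14 —(−1)→ 13
13 —HB6→ 2·6 + 1 —bump→ 2·7 + 1 = 15 —(−1)→ 14

2·6 + 1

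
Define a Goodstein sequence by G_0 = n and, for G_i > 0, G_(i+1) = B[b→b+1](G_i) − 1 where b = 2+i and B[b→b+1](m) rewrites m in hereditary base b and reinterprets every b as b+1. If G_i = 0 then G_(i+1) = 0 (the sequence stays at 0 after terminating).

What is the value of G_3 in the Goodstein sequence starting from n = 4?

60

[0] 4 ≡ 2^2 (base 2). Lift 3: 27. −1: 26.
[1] 26 ≡ 2·3^2 + 2·3 + 2 (base 3). Lift 4: 42. −1: 41.
[2] 41 ≡ 2·4^2 + 2·4 + 1 (base 4). Lift 5: 61. −1: 60.
[3] 60 ≡ 2·5^2 + 2·5 (base 5). Lift 6: 84. −1: 83.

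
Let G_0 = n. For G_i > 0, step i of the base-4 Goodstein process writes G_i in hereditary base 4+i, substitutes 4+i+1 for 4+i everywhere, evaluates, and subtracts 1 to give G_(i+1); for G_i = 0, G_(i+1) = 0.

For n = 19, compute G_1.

27

(0) 19|_4 = 4^2 + 3 ↦ 5^2 + 3|_5 = 28 ⇒ 27
(1) 27|_5 = 5^2 + 2 ↦ 6^2 + 2|_6 = 38 ⇒ 37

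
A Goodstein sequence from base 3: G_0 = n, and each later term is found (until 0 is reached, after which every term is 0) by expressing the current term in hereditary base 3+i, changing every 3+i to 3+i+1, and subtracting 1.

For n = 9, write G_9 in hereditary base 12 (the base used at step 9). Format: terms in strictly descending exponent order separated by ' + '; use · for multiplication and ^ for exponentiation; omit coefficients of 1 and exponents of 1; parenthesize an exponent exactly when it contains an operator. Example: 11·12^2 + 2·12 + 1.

G_0=9  [base 3] 3^2  →[3↦4]→  4^2 = 16  −1 ⇒ G_1=15
G_1=15  [base 4] 3·4 + 3  →[4↦5]→  3·5 + 3 = 18  −1 ⇒ G_2=17
G_2=17  [base 5] 3·5 + 2  →[5↦6]→  3·6 + 2 = 20  −1 ⇒ G_3=19
G_3=19  [base 6] 3·6 + 1  →[6↦7]→  3·7 + 1 = 22  −1 ⇒ G_4=21
G_4=21  [base 7] 3·7  →[7↦8]→  3·8 = 24  −1 ⇒ G_5=23
G_5=23  [base 8] 2·8 + 7  →[8↦9]→  2·9 + 7 = 25  −1 ⇒ G_6=24
G_6=24  [base 9] 2·9 + 6  →[9↦10]→  2·10 + 6 = 26  −1 ⇒ G_7=25
G_7=25  [base 10] 2·10 + 5  →[10↦11]→  2·11 + 5 = 27  −1 ⇒ G_8=26
G_8=26  [base 11] 2·11 + 4  →[11↦12]→  2·12 + 4 = 28  −1 ⇒ G_9=27

2·12 + 3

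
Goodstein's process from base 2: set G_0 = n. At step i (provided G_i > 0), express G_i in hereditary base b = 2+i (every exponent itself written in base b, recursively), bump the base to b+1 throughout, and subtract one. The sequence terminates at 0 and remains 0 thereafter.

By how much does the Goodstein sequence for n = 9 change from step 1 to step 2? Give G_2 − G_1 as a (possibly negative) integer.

(0) 9|_2 = 2^(2 + 1) + 1 ↦ 3^(3 + 1) + 1|_3 = 82 ⇒ 81
(1) 81|_3 = 3^(3 + 1) ↦ 4^(4 + 1)|_4 = 1024 ⇒ 1023

942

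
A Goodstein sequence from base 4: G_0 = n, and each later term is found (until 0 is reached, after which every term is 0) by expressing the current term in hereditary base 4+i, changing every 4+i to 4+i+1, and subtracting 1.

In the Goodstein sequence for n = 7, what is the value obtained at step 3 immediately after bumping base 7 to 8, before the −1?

8

i=0: 7 = 4 + 3 (b=4); 4→5: 5 + 3 = 8; 8−1 = 7
i=1: 7 = 5 + 2 (b=5); 5→6: 6 + 2 = 8; 8−1 = 7
i=2: 7 = 6 + 1 (b=6); 6→7: 7 + 1 = 8; 8−1 = 7
i=3: 7 = 7 (b=7); 7→8: 8 = 8; 8−1 = 7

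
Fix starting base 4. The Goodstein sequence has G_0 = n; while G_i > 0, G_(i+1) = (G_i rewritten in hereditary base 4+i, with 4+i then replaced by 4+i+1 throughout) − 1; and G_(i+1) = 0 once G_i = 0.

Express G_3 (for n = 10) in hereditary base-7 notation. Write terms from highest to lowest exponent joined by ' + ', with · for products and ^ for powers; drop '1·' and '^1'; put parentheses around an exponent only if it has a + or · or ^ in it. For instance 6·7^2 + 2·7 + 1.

i=0: 10 = 2·4 + 2 (b=4); 4→5: 2·5 + 2 = 12; 12−1 = 11
i=1: 11 = 2·5 + 1 (b=5); 5→6: 2·6 + 1 = 13; 13−1 = 12
i=2: 12 = 2·6 (b=6); 6→7: 2·7 = 14; 14−1 = 13
i=3: 13 = 7 + 6 (b=7); 7→8: 8 + 6 = 14; 14−1 = 13

7 + 6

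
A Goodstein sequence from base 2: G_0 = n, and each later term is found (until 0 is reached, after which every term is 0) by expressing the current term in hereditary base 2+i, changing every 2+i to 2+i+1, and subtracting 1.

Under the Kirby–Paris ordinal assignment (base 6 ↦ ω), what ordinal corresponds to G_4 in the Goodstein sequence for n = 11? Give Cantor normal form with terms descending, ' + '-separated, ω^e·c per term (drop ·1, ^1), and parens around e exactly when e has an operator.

ω^(ω + 1) + 1

step 0: 11 = 2^(2 + 1) + 2 + 1; sub 3 for 2: 3^(3 + 1) + 3 + 1; = 85; G_1 = 85−1 = 84
step 1: 84 = 3^(3 + 1) + 3; sub 4 for 3: 4^(4 + 1) + 4; = 1028; G_2 = 1028−1 = 1027
step 2: 1027 = 4^(4 + 1) + 3; sub 5 for 4: 5^(5 + 1) + 3; = 15628; G_3 = 15628−1 = 15627
step 3: 15627 = 5^(5 + 1) + 2; sub 6 for 5: 6^(6 + 1) + 2; = 279938; G_4 = 279938−1 = 279937
step 4: 279937 = 6^(6 + 1) + 1; sub 7 for 6: 7^(7 + 1) + 1; = 5764802; G_5 = 5764802−1 = 5764801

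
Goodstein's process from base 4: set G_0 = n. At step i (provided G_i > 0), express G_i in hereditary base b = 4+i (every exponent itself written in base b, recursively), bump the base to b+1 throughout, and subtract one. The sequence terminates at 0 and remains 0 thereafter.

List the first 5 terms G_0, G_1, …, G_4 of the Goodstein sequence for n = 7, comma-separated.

G_0=7  [base 4] 4 + 3  →[4↦5]→  5 + 3 = 8  −1 ⇒ G_1=7
G_1=7  [base 5] 5 + 2  →[5↦6]→  6 + 2 = 8  −1 ⇒ G_2=7
G_2=7  [base 6] 6 + 1  →[6↦7]→  7 + 1 = 8  −1 ⇒ G_3=7
G_3=7  [base 7] 7  →[7↦8]→  8 = 8  −1 ⇒ G_4=7

7, 7, 7, 7, 7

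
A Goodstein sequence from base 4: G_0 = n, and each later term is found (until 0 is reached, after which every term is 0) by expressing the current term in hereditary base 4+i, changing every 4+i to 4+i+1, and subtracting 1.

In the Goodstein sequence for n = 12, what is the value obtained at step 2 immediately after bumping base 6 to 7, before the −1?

17

base 4: 12 = 3·4; at 5: 3·5 = 15; next = 14
base 5: 14 = 2·5 + 4; at 6: 2·6 + 4 = 16; next = 15
base 6: 15 = 2·6 + 3; at 7: 2·7 + 3 = 17; next = 16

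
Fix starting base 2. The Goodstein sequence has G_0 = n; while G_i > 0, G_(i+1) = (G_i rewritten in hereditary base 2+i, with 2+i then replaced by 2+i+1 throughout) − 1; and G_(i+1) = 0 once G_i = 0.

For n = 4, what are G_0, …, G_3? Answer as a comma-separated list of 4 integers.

step 0: 4 = 2^2; sub 3 for 2: 3^3; = 27; G_1 = 27−1 = 26
step 1: 26 = 2·3^2 + 2·3 + 2; sub 4 for 3: 2·4^2 + 2·4 + 2; = 42; G_2 = 42−1 = 41
step 2: 41 = 2·4^2 + 2·4 + 1; sub 5 for 4: 2·5^2 + 2·5 + 1; = 61; G_3 = 61−1 = 60

4, 26, 41, 60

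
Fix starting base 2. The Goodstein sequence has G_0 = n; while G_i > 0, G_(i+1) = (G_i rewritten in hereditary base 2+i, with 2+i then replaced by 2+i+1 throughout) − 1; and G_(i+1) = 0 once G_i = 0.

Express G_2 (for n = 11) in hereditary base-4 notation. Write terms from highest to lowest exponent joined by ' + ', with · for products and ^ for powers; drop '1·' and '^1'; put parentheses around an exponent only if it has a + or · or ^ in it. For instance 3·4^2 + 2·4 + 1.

G_0=11  [base 2] 2^(2 + 1) + 2 + 1  →[2↦3]→  3^(3 + 1) + 3 + 1 = 85  −1 ⇒ G_1=84
G_1=84  [base 3] 3^(3 + 1) + 3  →[3↦4]→  4^(4 + 1) + 4 = 1028  −1 ⇒ G_2=1027
G_2=1027  [base 4] 4^(4 + 1) + 3  →[4↦5]→  5^(5 + 1) + 3 = 15628  −1 ⇒ G_3=15627

4^(4 + 1) + 3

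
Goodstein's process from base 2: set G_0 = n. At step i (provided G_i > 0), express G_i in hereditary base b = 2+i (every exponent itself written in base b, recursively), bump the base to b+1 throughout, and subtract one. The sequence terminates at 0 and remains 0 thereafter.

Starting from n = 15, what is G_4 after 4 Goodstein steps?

326593

i=0: 15 = 2^(2 + 1) + 2^2 + 2 + 1 (b=2); 2→3: 3^(3 + 1) + 3^3 + 3 + 1 = 112; 112−1 = 111
i=1: 111 = 3^(3 + 1) + 3^3 + 3 (b=3); 3→4: 4^(4 + 1) + 4^4 + 4 = 1284; 1284−1 = 1283
i=2: 1283 = 4^(4 + 1) + 4^4 + 3 (b=4); 4→5: 5^(5 + 1) + 5^5 + 3 = 18753; 18753−1 = 18752
i=3: 18752 = 5^(5 + 1) + 5^5 + 2 (b=5); 5→6: 6^(6 + 1) + 6^6 + 2 = 326594; 326594−1 = 326593
i=4: 326593 = 6^(6 + 1) + 6^6 + 1 (b=6); 6→7: 7^(7 + 1) + 7^7 + 1 = 6588345; 6588345−1 = 6588344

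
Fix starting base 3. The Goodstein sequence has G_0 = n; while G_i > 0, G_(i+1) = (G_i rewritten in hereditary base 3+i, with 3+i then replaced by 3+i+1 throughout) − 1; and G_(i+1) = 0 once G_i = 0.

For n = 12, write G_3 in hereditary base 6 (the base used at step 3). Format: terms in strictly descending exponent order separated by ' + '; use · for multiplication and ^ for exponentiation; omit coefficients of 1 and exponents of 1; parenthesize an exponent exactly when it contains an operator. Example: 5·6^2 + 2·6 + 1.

i=0: 12 = 3^2 + 3 (b=3); 3→4: 4^2 + 4 = 20; 20−1 = 19
i=1: 19 = 4^2 + 3 (b=4); 4→5: 5^2 + 3 = 28; 28−1 = 27
i=2: 27 = 5^2 + 2 (b=5); 5→6: 6^2 + 2 = 38; 38−1 = 37
i=3: 37 = 6^2 + 1 (b=6); 6→7: 7^2 + 1 = 50; 50−1 = 49

6^2 + 1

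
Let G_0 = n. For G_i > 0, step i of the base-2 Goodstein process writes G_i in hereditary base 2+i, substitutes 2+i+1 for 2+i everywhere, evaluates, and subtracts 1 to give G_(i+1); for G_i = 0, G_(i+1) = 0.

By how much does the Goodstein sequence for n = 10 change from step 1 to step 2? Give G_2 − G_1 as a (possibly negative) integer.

i=0: 10 = 2^(2 + 1) + 2 (b=2); 2→3: 3^(3 + 1) + 3 = 84; 84−1 = 83
i=1: 83 = 3^(3 + 1) + 2 (b=3); 3→4: 4^(4 + 1) + 2 = 1026; 1026−1 = 1025

942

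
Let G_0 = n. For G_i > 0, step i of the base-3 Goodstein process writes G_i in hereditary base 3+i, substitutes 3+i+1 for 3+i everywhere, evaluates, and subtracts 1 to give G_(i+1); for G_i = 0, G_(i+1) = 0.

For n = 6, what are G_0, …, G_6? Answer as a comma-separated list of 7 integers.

6, 7, 7, 7, 7, 7, 6

G_0 = 6. HB_3(6) = 2·3. Bump = 8. G_1 = 7.
G_1 = 7. HB_4(7) = 4 + 3. Bump = 8. G_2 = 7.
G_2 = 7. HB_5(7) = 5 + 2. Bump = 8. G_3 = 7.
G_3 = 7. HB_6(7) = 6 + 1. Bump = 8. G_4 = 7.
G_4 = 7. HB_7(7) = 7. Bump = 8. G_5 = 7.
G_5 = 7. HB_8(7) = 7. Bump = 7. G_6 = 6.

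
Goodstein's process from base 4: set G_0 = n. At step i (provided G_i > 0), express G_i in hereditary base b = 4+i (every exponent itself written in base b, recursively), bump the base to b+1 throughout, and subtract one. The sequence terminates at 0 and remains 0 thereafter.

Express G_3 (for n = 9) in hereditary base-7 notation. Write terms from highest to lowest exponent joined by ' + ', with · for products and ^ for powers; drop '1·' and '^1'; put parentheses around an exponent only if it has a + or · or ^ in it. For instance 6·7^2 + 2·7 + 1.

G_0 = 9. HB_4(9) = 2·4 + 1. Bump = 11. G_1 = 10.
G_1 = 10. HB_5(10) = 2·5. Bump = 12. G_2 = 11.
G_2 = 11. HB_6(11) = 6 + 5. Bump = 12. G_3 = 11.
G_3 = 11. HB_7(11) = 7 + 4. Bump = 12. G_4 = 11.

7 + 4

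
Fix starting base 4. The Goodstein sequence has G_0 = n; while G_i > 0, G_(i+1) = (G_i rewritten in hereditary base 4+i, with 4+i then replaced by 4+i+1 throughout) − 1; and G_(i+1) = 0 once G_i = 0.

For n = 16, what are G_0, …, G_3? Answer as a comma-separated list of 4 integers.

i=0: 16 = 4^2 (b=4); 4→5: 5^2 = 25; 25−1 = 24
i=1: 24 = 4·5 + 4 (b=5); 5→6: 4·6 + 4 = 28; 28−1 = 27
i=2: 27 = 4·6 + 3 (b=6); 6→7: 4·7 + 3 = 31; 31−1 = 30

16, 24, 27, 30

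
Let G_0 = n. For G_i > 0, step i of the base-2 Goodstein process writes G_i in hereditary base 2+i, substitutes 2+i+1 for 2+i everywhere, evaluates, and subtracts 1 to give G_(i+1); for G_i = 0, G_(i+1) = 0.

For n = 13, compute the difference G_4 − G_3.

264619

(0) 13|_2 = 2^(2 + 1) + 2^2 + 1 ↦ 3^(3 + 1) + 3^3 + 1|_3 = 109 ⇒ 108
(1) 108|_3 = 3^(3 + 1) + 3^3 ↦ 4^(4 + 1) + 4^4|_4 = 1280 ⇒ 1279
(2) 1279|_4 = 4^(4 + 1) + 3·4^3 + 3·4^2 + 3·4 + 3 ↦ 5^(5 + 1) + 3·5^3 + 3·5^2 + 3·5 + 3|_5 = 16093 ⇒ 16092
(3) 16092|_5 = 5^(5 + 1) + 3·5^3 + 3·5^2 + 3·5 + 2 ↦ 6^(6 + 1) + 3·6^3 + 3·6^2 + 3·6 + 2|_6 = 280712 ⇒ 280711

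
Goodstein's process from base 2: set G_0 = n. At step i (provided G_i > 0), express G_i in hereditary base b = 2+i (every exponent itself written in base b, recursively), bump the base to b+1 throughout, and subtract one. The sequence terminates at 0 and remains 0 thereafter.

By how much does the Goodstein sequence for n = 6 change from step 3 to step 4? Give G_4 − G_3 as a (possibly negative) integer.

43530

i=0: 6 = 2^2 + 2 (b=2); 2→3: 3^3 + 3 = 30; 30−1 = 29
i=1: 29 = 3^3 + 2 (b=3); 3→4: 4^4 + 2 = 258; 258−1 = 257
i=2: 257 = 4^4 + 1 (b=4); 4→5: 5^5 + 1 = 3126; 3126−1 = 3125
i=3: 3125 = 5^5 (b=5); 5→6: 6^6 = 46656; 46656−1 = 46655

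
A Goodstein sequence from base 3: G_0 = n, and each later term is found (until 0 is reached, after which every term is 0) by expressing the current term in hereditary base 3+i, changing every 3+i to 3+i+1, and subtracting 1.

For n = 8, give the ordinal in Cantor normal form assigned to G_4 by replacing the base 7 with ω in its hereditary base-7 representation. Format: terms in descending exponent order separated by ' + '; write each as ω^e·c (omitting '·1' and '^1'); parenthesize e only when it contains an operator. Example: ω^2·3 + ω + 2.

ω + 4

[0] 8 ≡ 2·3 + 2 (base 3). Lift 4: 10. −1: 9.
[1] 9 ≡ 2·4 + 1 (base 4). Lift 5: 11. −1: 10.
[2] 10 ≡ 2·5 (base 5). Lift 6: 12. −1: 11.
[3] 11 ≡ 6 + 5 (base 6). Lift 7: 12. −1: 11.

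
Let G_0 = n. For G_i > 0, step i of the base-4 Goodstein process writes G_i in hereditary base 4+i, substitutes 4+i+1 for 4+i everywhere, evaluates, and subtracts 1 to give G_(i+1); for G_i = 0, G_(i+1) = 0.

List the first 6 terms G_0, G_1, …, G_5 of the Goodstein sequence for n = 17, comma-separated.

17, 25, 35, 39, 43, 47

base 4: 17 = 4^2 + 1; at 5: 5^2 + 1 = 26; next = 25
base 5: 25 = 5^2; at 6: 6^2 = 36; next = 35
base 6: 35 = 5·6 + 5; at 7: 5·7 + 5 = 40; next = 39
base 7: 39 = 5·7 + 4; at 8: 5·8 + 4 = 44; next = 43
base 8: 43 = 5·8 + 3; at 9: 5·9 + 3 = 48; next = 47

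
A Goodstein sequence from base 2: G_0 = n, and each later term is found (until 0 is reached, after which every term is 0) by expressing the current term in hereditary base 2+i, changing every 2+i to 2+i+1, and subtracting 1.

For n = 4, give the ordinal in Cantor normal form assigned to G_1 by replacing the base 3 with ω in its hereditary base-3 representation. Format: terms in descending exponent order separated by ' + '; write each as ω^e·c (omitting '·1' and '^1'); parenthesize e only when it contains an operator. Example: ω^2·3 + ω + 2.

ω^2·2 + ω·2 + 2

[0] 4 ≡ 2^2 (base 2). Lift 3: 27. −1: 26.
[1] 26 ≡ 2·3^2 + 2·3 + 2 (base 3). Lift 4: 42. −1: 41.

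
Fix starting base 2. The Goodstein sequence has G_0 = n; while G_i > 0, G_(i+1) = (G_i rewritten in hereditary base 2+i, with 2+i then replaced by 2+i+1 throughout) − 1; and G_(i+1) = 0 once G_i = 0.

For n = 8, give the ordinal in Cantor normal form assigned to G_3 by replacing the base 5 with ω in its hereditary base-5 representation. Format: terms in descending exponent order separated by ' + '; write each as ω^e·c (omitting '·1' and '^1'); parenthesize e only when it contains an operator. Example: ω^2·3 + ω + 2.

8 —HB2→ 2^(2 + 1) —bump→ 3^(3 + 1) = 81 —(−1)→ 80
80 —HB3→ 2·3^3 + 2·3^2 + 2·3 + 2 —bump→ 2·4^4 + 2·4^2 + 2·4 + 2 = 554 —(−1)→ 553
553 —HB4→ 2·4^4 + 2·4^2 + 2·4 + 1 —bump→ 2·5^5 + 2·5^2 + 2·5 + 1 = 6311 —(−1)→ 6310
6310 —HB5→ 2·5^5 + 2·5^2 + 2·5 —bump→ 2·6^6 + 2·6^2 + 2·6 = 93396 —(−1)→ 93395

ω^ω·2 + ω^2·2 + ω·2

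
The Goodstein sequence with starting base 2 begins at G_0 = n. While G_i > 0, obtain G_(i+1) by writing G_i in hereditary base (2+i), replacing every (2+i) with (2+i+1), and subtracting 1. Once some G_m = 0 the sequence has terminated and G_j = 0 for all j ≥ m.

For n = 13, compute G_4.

280711

G_0=13  [base 2] 2^(2 + 1) + 2^2 + 1  →[2↦3]→  3^(3 + 1) + 3^3 + 1 = 109  −1 ⇒ G_1=108
G_1=108  [base 3] 3^(3 + 1) + 3^3  →[3↦4]→  4^(4 + 1) + 4^4 = 1280  −1 ⇒ G_2=1279
G_2=1279  [base 4] 4^(4 + 1) + 3·4^3 + 3·4^2 + 3·4 + 3  →[4↦5]→  5^(5 + 1) + 3·5^3 + 3·5^2 + 3·5 + 3 = 16093  −1 ⇒ G_3=16092
G_3=16092  [base 5] 5^(5 + 1) + 3·5^3 + 3·5^2 + 3·5 + 2  →[5↦6]→  6^(6 + 1) + 3·6^3 + 3·6^2 + 3·6 + 2 = 280712  −1 ⇒ G_4=280711
G_4=280711  [base 6] 6^(6 + 1) + 3·6^3 + 3·6^2 + 3·6 + 1  →[6↦7]→  7^(7 + 1) + 3·7^3 + 3·7^2 + 3·7 + 1 = 5765999  −1 ⇒ G_5=5765998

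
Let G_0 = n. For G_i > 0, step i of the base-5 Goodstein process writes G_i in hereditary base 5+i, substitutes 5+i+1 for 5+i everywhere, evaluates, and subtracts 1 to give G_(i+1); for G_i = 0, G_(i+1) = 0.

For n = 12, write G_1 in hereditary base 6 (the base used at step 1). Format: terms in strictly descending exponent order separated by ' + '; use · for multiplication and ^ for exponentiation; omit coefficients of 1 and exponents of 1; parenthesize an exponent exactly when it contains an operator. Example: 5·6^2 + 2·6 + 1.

2·6 + 1

12 —HB5→ 2·5 + 2 —bump→ 2·6 + 2 = 14 —(−1)→ 13
13 —HB6→ 2·6 + 1 —bump→ 2·7 + 1 = 15 —(−1)→ 14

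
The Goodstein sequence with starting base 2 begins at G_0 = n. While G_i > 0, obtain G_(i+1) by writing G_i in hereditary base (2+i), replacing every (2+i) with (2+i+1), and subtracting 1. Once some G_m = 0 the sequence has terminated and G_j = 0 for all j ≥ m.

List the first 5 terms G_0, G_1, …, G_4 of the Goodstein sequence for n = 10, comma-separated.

[0] 10 ≡ 2^(2 + 1) + 2 (base 2). Lift 3: 84. −1: 83.
[1] 83 ≡ 3^(3 + 1) + 2 (base 3). Lift 4: 1026. −1: 1025.
[2] 1025 ≡ 4^(4 + 1) + 1 (base 4). Lift 5: 15626. −1: 15625.
[3] 15625 ≡ 5^(5 + 1) (base 5). Lift 6: 279936. −1: 279935.

10, 83, 1025, 15625, 279935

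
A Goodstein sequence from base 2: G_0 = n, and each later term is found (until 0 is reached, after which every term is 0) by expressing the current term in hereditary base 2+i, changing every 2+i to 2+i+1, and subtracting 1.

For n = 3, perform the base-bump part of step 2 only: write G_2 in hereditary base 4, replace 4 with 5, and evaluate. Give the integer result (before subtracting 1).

3

G_0 = 3. HB_2(3) = 2 + 1. Bump = 4. G_1 = 3.
G_1 = 3. HB_3(3) = 3. Bump = 4. G_2 = 3.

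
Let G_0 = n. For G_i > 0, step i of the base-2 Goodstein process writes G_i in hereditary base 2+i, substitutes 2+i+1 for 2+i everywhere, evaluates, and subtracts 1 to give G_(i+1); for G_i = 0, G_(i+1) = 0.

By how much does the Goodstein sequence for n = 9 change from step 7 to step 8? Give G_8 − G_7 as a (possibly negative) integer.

G_0 = 9. HB_2(9) = 2^(2 + 1) + 1. Bump = 82. G_1 = 81.
G_1 = 81. HB_3(81) = 3^(3 + 1). Bump = 1024. G_2 = 1023.
G_2 = 1023. HB_4(1023) = 3·4^4 + 3·4^3 + 3·4^2 + 3·4 + 3. Bump = 9843. G_3 = 9842.
G_3 = 9842. HB_5(9842) = 3·5^5 + 3·5^3 + 3·5^2 + 3·5 + 2. Bump = 140744. G_4 = 140743.
G_4 = 140743. HB_6(140743) = 3·6^6 + 3·6^3 + 3·6^2 + 3·6 + 1. Bump = 2471827. G_5 = 2471826.
G_5 = 2471826. HB_7(2471826) = 3·7^7 + 3·7^3 + 3·7^2 + 3·7. Bump = 50333400. G_6 = 50333399.
G_6 = 50333399. HB_8(50333399) = 3·8^8 + 3·8^3 + 3·8^2 + 2·8 + 7. Bump = 1162263922. G_7 = 1162263921.
G_7 = 1162263921. HB_9(1162263921) = 3·9^9 + 3·9^3 + 3·9^2 + 2·9 + 6. Bump = 30000003326. G_8 = 30000003325.

28837739404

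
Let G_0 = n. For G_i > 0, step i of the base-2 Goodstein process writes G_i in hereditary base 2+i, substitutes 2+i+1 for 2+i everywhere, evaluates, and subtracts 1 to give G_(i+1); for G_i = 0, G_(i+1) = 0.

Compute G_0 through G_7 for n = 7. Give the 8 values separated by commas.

7, 30, 259, 3127, 46657, 823543, 16777215, 37665879

G_0=7  [base 2] 2^2 + 2 + 1  →[2↦3]→  3^3 + 3 + 1 = 31  −1 ⇒ G_1=30
G_1=30  [base 3] 3^3 + 3  →[3↦4]→  4^4 + 4 = 260  −1 ⇒ G_2=259
G_2=259  [base 4] 4^4 + 3  →[4↦5]→  5^5 + 3 = 3128  −1 ⇒ G_3=3127
G_3=3127  [base 5] 5^5 + 2  →[5↦6]→  6^6 + 2 = 46658  −1 ⇒ G_4=46657
G_4=46657  [base 6] 6^6 + 1  →[6↦7]→  7^7 + 1 = 823544  −1 ⇒ G_5=823543
G_5=823543  [base 7] 7^7  →[7↦8]→  8^8 = 16777216  −1 ⇒ G_6=16777215
G_6=16777215  [base 8] 7·8^7 + 7·8^6 + 7·8^5 + 7·8^4 + 7·8^3 + 7·8^2 + 7·8 + 7  →[8↦9]→  7·9^7 + 7·9^6 + 7·9^5 + 7·9^4 + 7·9^3 + 7·9^2 + 7·9 + 7 = 37665880  −1 ⇒ G_7=37665879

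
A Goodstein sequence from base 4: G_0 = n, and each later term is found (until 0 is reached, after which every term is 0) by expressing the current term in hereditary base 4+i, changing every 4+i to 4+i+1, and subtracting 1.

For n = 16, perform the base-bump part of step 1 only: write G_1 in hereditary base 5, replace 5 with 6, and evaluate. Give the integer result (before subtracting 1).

28

[0] 16 ≡ 4^2 (base 4). Lift 5: 25. −1: 24.
[1] 24 ≡ 4·5 + 4 (base 5). Lift 6: 28. −1: 27.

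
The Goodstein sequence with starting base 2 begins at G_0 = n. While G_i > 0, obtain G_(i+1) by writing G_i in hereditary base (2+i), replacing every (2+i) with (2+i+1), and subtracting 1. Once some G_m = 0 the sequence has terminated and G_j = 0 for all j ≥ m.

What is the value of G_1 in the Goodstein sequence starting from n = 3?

3

G_0 = 3. HB_2(3) = 2 + 1. Bump = 4. G_1 = 3.
G_1 = 3. HB_3(3) = 3. Bump = 4. G_2 = 3.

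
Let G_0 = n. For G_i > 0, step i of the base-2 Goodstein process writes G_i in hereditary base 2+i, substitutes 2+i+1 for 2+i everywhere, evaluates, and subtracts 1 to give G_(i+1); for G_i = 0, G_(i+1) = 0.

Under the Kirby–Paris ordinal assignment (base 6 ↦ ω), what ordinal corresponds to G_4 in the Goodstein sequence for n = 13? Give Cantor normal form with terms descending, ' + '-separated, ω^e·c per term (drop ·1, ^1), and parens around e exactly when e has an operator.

ω^(ω + 1) + ω^3·3 + ω^2·3 + ω·3 + 1

[0] 13 ≡ 2^(2 + 1) + 2^2 + 1 (base 2). Lift 3: 109. −1: 108.
[1] 108 ≡ 3^(3 + 1) + 3^3 (base 3). Lift 4: 1280. −1: 1279.
[2] 1279 ≡ 4^(4 + 1) + 3·4^3 + 3·4^2 + 3·4 + 3 (base 4). Lift 5: 16093. −1: 16092.
[3] 16092 ≡ 5^(5 + 1) + 3·5^3 + 3·5^2 + 3·5 + 2 (base 5). Lift 6: 280712. −1: 280711.
[4] 280711 ≡ 6^(6 + 1) + 3·6^3 + 3·6^2 + 3·6 + 1 (base 6). Lift 7: 5765999. −1: 5765998.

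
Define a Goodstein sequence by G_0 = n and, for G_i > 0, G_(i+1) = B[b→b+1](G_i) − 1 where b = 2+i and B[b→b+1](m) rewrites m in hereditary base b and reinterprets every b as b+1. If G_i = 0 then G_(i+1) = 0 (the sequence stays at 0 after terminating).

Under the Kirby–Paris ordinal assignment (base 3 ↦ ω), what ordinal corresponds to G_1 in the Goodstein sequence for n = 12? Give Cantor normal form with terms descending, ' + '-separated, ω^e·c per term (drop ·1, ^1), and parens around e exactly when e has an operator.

ω^(ω + 1) + ω^2·2 + ω·2 + 2

G_0 = 12. HB_2(12) = 2^(2 + 1) + 2^2. Bump = 108. G_1 = 107.
G_1 = 107. HB_3(107) = 3^(3 + 1) + 2·3^2 + 2·3 + 2. Bump = 1066. G_2 = 1065.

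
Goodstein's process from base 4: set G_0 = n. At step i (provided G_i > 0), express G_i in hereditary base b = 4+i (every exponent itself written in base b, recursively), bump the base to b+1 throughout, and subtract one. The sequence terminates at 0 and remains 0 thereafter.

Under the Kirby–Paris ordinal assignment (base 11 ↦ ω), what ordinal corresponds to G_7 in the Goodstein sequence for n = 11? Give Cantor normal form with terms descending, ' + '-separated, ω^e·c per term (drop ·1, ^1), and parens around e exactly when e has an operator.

ω + 4

[0] 11 ≡ 2·4 + 3 (base 4). Lift 5: 13. −1: 12.
[1] 12 ≡ 2·5 + 2 (base 5). Lift 6: 14. −1: 13.
[2] 13 ≡ 2·6 + 1 (base 6). Lift 7: 15. −1: 14.
[3] 14 ≡ 2·7 (base 7). Lift 8: 16. −1: 15.
[4] 15 ≡ 8 + 7 (base 8). Lift 9: 16. −1: 15.
[5] 15 ≡ 9 + 6 (base 9). Lift 10: 16. −1: 15.
[6] 15 ≡ 10 + 5 (base 10). Lift 11: 16. −1: 15.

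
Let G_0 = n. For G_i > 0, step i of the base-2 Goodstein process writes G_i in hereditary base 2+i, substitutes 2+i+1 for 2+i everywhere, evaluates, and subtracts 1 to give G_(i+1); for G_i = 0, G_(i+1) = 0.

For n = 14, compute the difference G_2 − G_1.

(0) 14|_2 = 2^(2 + 1) + 2^2 + 2 ↦ 3^(3 + 1) + 3^3 + 3|_3 = 111 ⇒ 110
(1) 110|_3 = 3^(3 + 1) + 3^3 + 2 ↦ 4^(4 + 1) + 4^4 + 2|_4 = 1282 ⇒ 1281

1171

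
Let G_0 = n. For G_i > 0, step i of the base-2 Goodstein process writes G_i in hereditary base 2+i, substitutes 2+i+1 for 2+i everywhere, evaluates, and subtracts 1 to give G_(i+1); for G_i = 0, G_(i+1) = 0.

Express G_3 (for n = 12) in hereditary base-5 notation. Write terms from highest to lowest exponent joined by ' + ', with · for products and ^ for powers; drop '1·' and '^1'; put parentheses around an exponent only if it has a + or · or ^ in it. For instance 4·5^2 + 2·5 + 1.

base 2: 12 = 2^(2 + 1) + 2^2; at 3: 3^(3 + 1) + 3^3 = 108; next = 107
base 3: 107 = 3^(3 + 1) + 2·3^2 + 2·3 + 2; at 4: 4^(4 + 1) + 2·4^2 + 2·4 + 2 = 1066; next = 1065
base 4: 1065 = 4^(4 + 1) + 2·4^2 + 2·4 + 1; at 5: 5^(5 + 1) + 2·5^2 + 2·5 + 1 = 15686; next = 15685
base 5: 15685 = 5^(5 + 1) + 2·5^2 + 2·5; at 6: 6^(6 + 1) + 2·6^2 + 2·6 = 280020; next = 280019

5^(5 + 1) + 2·5^2 + 2·5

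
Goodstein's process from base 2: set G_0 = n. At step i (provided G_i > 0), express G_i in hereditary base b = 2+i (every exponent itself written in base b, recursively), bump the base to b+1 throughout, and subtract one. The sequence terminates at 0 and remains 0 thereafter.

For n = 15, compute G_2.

i=0: 15 = 2^(2 + 1) + 2^2 + 2 + 1 (b=2); 2→3: 3^(3 + 1) + 3^3 + 3 + 1 = 112; 112−1 = 111
i=1: 111 = 3^(3 + 1) + 3^3 + 3 (b=3); 3→4: 4^(4 + 1) + 4^4 + 4 = 1284; 1284−1 = 1283

1283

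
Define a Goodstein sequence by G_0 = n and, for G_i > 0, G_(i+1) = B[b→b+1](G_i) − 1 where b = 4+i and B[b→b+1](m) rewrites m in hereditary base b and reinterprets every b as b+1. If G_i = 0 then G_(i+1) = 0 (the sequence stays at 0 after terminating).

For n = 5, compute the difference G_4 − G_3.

-1

(0) 5|_4 = 4 + 1 ↦ 5 + 1|_5 = 6 ⇒ 5
(1) 5|_5 = 5 ↦ 6|_6 = 6 ⇒ 5
(2) 5|_6 = 5 ↦ 5|_7 = 5 ⇒ 4
(3) 4|_7 = 4 ↦ 4|_8 = 4 ⇒ 3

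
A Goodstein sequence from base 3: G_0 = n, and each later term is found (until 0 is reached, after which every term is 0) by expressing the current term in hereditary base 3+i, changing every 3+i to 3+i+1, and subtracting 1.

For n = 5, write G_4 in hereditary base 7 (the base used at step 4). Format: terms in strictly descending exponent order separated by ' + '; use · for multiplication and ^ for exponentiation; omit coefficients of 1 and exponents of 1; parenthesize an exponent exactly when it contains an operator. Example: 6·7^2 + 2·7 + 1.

5 —HB3→ 3 + 2 —bump→ 4 + 2 = 6 —(−1)→ 5
5 —HB4→ 4 + 1 —bump→ 5 + 1 = 6 —(−1)→ 5
5 —HB5→ 5 —bump→ 6 = 6 —(−1)→ 5
5 —HB6→ 5 —bump→ 5 = 5 —(−1)→ 4

4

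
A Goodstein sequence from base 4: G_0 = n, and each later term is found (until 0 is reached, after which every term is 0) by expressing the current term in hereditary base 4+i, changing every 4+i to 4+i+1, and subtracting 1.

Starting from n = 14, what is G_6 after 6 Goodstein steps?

base 4: 14 = 3·4 + 2; at 5: 3·5 + 2 = 17; next = 16
base 5: 16 = 3·5 + 1; at 6: 3·6 + 1 = 19; next = 18
base 6: 18 = 3·6; at 7: 3·7 = 21; next = 20
base 7: 20 = 2·7 + 6; at 8: 2·8 + 6 = 22; next = 21
base 8: 21 = 2·8 + 5; at 9: 2·9 + 5 = 23; next = 22
base 9: 22 = 2·9 + 4; at 10: 2·10 + 4 = 24; next = 23

23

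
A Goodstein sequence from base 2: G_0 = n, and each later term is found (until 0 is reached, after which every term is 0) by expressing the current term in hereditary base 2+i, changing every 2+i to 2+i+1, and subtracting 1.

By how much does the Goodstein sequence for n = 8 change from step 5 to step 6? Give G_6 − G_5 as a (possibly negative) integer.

(0) 8|_2 = 2^(2 + 1) ↦ 3^(3 + 1)|_3 = 81 ⇒ 80
(1) 80|_3 = 2·3^3 + 2·3^2 + 2·3 + 2 ↦ 2·4^4 + 2·4^2 + 2·4 + 2|_4 = 554 ⇒ 553
(2) 553|_4 = 2·4^4 + 2·4^2 + 2·4 + 1 ↦ 2·5^5 + 2·5^2 + 2·5 + 1|_5 = 6311 ⇒ 6310
(3) 6310|_5 = 2·5^5 + 2·5^2 + 2·5 ↦ 2·6^6 + 2·6^2 + 2·6|_6 = 93396 ⇒ 93395
(4) 93395|_6 = 2·6^6 + 2·6^2 + 6 + 5 ↦ 2·7^7 + 2·7^2 + 7 + 5|_7 = 1647196 ⇒ 1647195
(5) 1647195|_7 = 2·7^7 + 2·7^2 + 7 + 4 ↦ 2·8^8 + 2·8^2 + 8 + 4|_8 = 33554572 ⇒ 33554571

31907376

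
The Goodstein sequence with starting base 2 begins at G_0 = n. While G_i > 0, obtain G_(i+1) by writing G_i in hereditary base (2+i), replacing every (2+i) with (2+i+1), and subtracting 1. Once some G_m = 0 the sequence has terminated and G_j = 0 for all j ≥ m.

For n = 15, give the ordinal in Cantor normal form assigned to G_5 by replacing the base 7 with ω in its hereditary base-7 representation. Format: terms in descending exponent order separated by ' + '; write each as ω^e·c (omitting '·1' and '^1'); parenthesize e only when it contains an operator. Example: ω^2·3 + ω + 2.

ω^(ω + 1) + ω^ω

i=0: 15 = 2^(2 + 1) + 2^2 + 2 + 1 (b=2); 2→3: 3^(3 + 1) + 3^3 + 3 + 1 = 112; 112−1 = 111
i=1: 111 = 3^(3 + 1) + 3^3 + 3 (b=3); 3→4: 4^(4 + 1) + 4^4 + 4 = 1284; 1284−1 = 1283
i=2: 1283 = 4^(4 + 1) + 4^4 + 3 (b=4); 4→5: 5^(5 + 1) + 5^5 + 3 = 18753; 18753−1 = 18752
i=3: 18752 = 5^(5 + 1) + 5^5 + 2 (b=5); 5→6: 6^(6 + 1) + 6^6 + 2 = 326594; 326594−1 = 326593
i=4: 326593 = 6^(6 + 1) + 6^6 + 1 (b=6); 6→7: 7^(7 + 1) + 7^7 + 1 = 6588345; 6588345−1 = 6588344
i=5: 6588344 = 7^(7 + 1) + 7^7 (b=7); 7→8: 8^(8 + 1) + 8^8 = 150994944; 150994944−1 = 150994943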